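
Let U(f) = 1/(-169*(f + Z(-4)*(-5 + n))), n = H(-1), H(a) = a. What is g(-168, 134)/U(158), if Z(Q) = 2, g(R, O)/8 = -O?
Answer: 26450528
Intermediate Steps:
n = -1
g(R, O) = -8*O (g(R, O) = 8*(-O) = -8*O)
U(f) = 1/(2028 - 169*f) (U(f) = 1/(-169*(f + 2*(-5 - 1))) = 1/(-169*(f + 2*(-6))) = 1/(-169*(f - 12)) = 1/(-169*(-12 + f)) = 1/(2028 - 169*f))
g(-168, 134)/U(158) = (-8*134)/((-1/(-2028 + 169*158))) = -1072/((-1/(-2028 + 26702))) = -1072/((-1/24674)) = -1072/((-1*1/24674)) = -1072/(-1/24674) = -1072*(-24674) = 26450528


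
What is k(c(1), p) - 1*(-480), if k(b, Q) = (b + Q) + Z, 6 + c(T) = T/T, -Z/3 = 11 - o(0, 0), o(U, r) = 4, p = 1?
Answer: 455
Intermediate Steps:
Z = -21 (Z = -3*(11 - 1*4) = -3*(11 - 4) = -3*7 = -21)
c(T) = -5 (c(T) = -6 + T/T = -6 + 1 = -5)
k(b, Q) = -21 + Q + b (k(b, Q) = (b + Q) - 21 = (Q + b) - 21 = -21 + Q + b)
k(c(1), p) - 1*(-480) = (-21 + 1 - 5) - 1*(-480) = -25 + 480 = 455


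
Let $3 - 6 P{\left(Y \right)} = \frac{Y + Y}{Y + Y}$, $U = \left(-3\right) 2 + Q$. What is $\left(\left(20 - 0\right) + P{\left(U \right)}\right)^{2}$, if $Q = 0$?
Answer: $\frac{3721}{9} \approx 413.44$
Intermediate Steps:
$U = -6$ ($U = \left(-3\right) 2 + 0 = -6 + 0 = -6$)
$P{\left(Y \right)} = \frac{1}{3}$ ($P{\left(Y \right)} = \frac{1}{2} - \frac{\left(Y + Y\right) \frac{1}{Y + Y}}{6} = \frac{1}{2} - \frac{2 Y \frac{1}{2 Y}}{6} = \frac{1}{2} - \frac{1}{6} = \frac{1}{3}$)
$\left(\left(20 - 0\right) + P{\left(U \right)}\right)^{2} = \left(\left(20 - 0\right) + \frac{1}{3}\right)^{2} = \left(\left(20 + 0\right) + \frac{1}{3}\right)^{2} = \left(20 + \frac{1}{3}\right)^{2} = \left(\frac{61}{3}\right)^{2} = \frac{3721}{9}$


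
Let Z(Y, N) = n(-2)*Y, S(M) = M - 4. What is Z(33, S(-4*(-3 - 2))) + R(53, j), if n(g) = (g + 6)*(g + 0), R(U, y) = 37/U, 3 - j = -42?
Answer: -13955/53 ≈ -263.30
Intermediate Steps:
j = 45 (j = 3 - 1*(-42) = 3 + 42 = 45)
S(M) = -4 + M
n(g) = g*(6 + g) (n(g) = (6 + g)*g = g*(6 + g))
Z(Y, N) = -8*Y (Z(Y, N) = (-2*(6 - 2))*Y = (-2*4)*Y = -8*Y)
Z(33, S(-4*(-3 - 2))) + R(53, j) = -8*33 + 37/53 = -264 + 37*(1/53) = -264 + 37/53 = -13955/53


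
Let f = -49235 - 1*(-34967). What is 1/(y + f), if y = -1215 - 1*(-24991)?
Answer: 1/9508 ≈ 0.00010517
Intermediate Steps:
f = -14268 (f = -49235 + 34967 = -14268)
y = 23776 (y = -1215 + 24991 = 23776)
1/(y + f) = 1/(23776 - 14268) = 1/9508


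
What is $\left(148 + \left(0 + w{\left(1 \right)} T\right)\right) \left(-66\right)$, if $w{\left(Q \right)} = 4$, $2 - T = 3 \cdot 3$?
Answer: $-7920$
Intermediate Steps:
$T = -7$ ($T = 2 - 3 \cdot 3 = 2 - 9 = -7$)
$\left(148 + \left(0 + w{\left(1 \right)} T\right)\right) \left(-66\right) = \left(148 + \left(0 + 4 \left(-7\right)\right)\right) \left(-66\right) = \left(148 + \left(0 - 28\right)\right) \left(-66\right) = \left(148 - 28\right) \left(-66\right) = 120 \left(-66\right) = -7920$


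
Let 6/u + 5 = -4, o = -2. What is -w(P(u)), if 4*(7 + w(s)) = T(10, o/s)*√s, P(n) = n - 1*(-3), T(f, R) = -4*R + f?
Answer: 7 - 47*√21/42 ≈ 1.8719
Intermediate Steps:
T(f, R) = f - 4*R
u = -⅔ (u = 6/(-5 - 4) = 6/(-9) = 6*(-⅑) = -⅔ ≈ -0.66667)
P(n) = 3 + n (P(n) = n + 3 = 3 + n)
w(s) = -7 + √s*(10 + 8/s)/4 (w(s) = -7 + ((10 - (-8)/s)*√s)/4 = -7 + ((10 + 8/s)*√s)/4 = -7 + (√s*(10 + 8/s))/4 = -7 + √s*(10 + 8/s)/4)
-w(P(u)) = -(-7 + 2/√(3 - ⅔) + 5*√(3 - ⅔)/2) = -(-7 + 2/√(7/3) + 5*√(7/3)/2) = -(-7 + 2*(√21/7) + 5*(√21/3)/2) = -(-7 + 2*√21/7 + 5*√21/6) = -(-7 + 47*√21/42) = 7 - 47*√21/42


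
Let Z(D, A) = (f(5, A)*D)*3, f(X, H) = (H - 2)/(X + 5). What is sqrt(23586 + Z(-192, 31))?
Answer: sqrt(547890)/5 ≈ 148.04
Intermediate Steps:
f(X, H) = (-2 + H)/(5 + X)
Z(D, A) = 3*D*(-1/5 + A/10) (Z(D, A) = (((-2 + A)/(5 + 5))*D)*3 = (((-2 + A)/10)*D)*3 = ((-1/5 + A/10)*D)*3 = (D*(-1/5 + A/10))*3 = 3*D*(-1/5 + A/10))
sqrt(23586 + Z(-192, 31)) = sqrt(23586 + (3/10)*(-192)*(-2 + 31)) = sqrt(23586 + (3/10)*(-192)*29) = sqrt(23586 - 8352/5) = sqrt(109578/5) = sqrt(547890)/5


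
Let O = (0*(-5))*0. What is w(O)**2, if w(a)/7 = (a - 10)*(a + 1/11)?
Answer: 4900/121 ≈ 40.496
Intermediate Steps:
O = 0 (O = 0*0 = 0)
w(a) = 7*(-10 + a)*(1/11 + a) (w(a) = 7*((a - 10)*(a + 1/11)) = 7*((-10 + a)*(a + 1/11)) = 7*((-10 + a)*(1/11 + a)) = 7*(-10 + a)*(1/11 + a))
w(O)**2 = (-70/11 + 7*0**2 - 763/11*0)**2 = (-70/11 + 7*0 + 0)**2 = (-70/11 + 0 + 0)**2 = (-70/11)**2 = 4900/121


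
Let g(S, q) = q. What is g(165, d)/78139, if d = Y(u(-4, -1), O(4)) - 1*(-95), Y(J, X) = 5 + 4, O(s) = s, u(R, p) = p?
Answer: 104/78139 ≈ 0.0013310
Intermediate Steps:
Y(J, X) = 9
d = 104 (d = 9 - 1*(-95) = 9 + 95 = 104)
g(165, d)/78139 = 104/78139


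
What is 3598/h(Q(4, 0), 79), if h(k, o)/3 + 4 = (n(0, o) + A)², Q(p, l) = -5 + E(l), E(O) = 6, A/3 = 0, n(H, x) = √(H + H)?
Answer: -1799/6 ≈ -299.83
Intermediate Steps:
n(H, x) = √2*√H (n(H, x) = √(2*H) = √2*√H)
A = 0 (A = 3*0 = 0)
Q(p, l) = 1 (Q(p, l) = -5 + 6 = 1)
h(k, o) = -12 (h(k, o) = -12 + 3*(√2*√0 + 0)² = -12 + 3*(√2*0 + 0)² = -12 + 3*(0 + 0)² = -12 + 3*0² = -12 + 3*0 = -12 + 0 = -12)
3598/h(Q(4, 0), 79) = 3598/(-12) = 3598*(-1/12) = -1799/6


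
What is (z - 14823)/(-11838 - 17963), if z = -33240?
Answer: 48063/29801 ≈ 1.6128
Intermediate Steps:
(z - 14823)/(-11838 - 17963) = (-33240 - 14823)/(-11838 - 17963) = -48063/(-29801) = -48063*(-1/29801) = 48063/29801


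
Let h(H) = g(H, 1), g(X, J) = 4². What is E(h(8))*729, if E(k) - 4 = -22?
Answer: -13122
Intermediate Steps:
g(X, J) = 16
h(H) = 16
E(k) = -18 (E(k) = 4 - 22 = -18)
E(h(8))*729 = -18*729 = -13122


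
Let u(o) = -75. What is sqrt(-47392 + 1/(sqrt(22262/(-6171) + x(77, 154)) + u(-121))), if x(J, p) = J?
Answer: sqrt(-1994018961 + 47392*sqrt(23098155))/sqrt(42075 - sqrt(23098155)) ≈ 217.7*I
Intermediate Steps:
sqrt(-47392 + 1/(sqrt(22262/(-6171) + x(77, 154)) + u(-121))) = sqrt(-47392 + 1/(sqrt(22262/(-6171) + 77) - 75)) = sqrt(-47392 + 1/(sqrt(22262*(-1/6171) + 77) - 75)) = sqrt(-47392 + 1/(sqrt(-22262/6171 + 77) - 75)) = sqrt(-47392 + 1/(sqrt(452905/6171) - 75)) = sqrt(-47392 + 1/(sqrt(23098155)/561 - 75)) = sqrt(-47392 + 1/(-75 + sqrt(23098155)/561))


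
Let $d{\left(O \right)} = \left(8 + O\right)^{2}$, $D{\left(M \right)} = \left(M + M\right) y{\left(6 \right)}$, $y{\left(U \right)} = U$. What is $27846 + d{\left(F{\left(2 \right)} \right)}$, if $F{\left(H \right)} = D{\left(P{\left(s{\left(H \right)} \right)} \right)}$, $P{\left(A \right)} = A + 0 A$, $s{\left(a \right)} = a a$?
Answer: $30982$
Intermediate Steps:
$s{\left(a \right)} = a^{2}$
$P{\left(A \right)} = A$ ($P{\left(A \right)} = A + 0 = A$)
$D{\left(M \right)} = 12 M$ ($D{\left(M \right)} = \left(M + M\right) 6 = 2 M 6 = 12 M$)
$F{\left(H \right)} = 12 H^{2}$
$27846 + d{\left(F{\left(2 \right)} \right)} = 27846 + \left(8 + 12 \cdot 2^{2}\right)^{2} = 27846 + \left(8 + 12 \cdot 4\right)^{2} = 27846 + \left(8 + 48\right)^{2} = 27846 + 56^{2} = 27846 + 3136 = 30982$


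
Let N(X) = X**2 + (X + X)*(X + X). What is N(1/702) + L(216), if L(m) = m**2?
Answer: 22992263429/492804 ≈ 46656.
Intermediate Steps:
N(X) = 5*X**2 (N(X) = X**2 + (2*X)*(2*X) = X**2 + 4*X**2 = 5*X**2)
N(1/702) + L(216) = 5*(1/702)**2 + 216**2 = 5*(1/702)**2 + 46656 = 5*(1/492804) + 46656 = 5/492804 + 46656 = 22992263429/492804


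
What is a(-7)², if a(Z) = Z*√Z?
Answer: -343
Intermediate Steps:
a(Z) = Z^(3/2)
a(-7)² = ((-7)^(3/2))² = (-7*I*√7)² = -343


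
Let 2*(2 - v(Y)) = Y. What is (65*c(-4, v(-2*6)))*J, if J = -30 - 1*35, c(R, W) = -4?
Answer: 16900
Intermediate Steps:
v(Y) = 2 - Y/2
J = -65 (J = -30 - 35 = -65)
(65*c(-4, v(-2*6)))*J = (65*(-4))*(-65) = -260*(-65) = 16900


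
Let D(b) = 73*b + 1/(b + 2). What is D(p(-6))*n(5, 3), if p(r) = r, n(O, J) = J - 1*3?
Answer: 0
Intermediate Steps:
n(O, J) = -3 + J (n(O, J) = J - 3 = -3 + J)
D(b) = 1/(2 + b) + 73*b (D(b) = 73*b + 1/(2 + b) = 1/(2 + b) + 73*b)
D(p(-6))*n(5, 3) = ((1 + 73*(-6)**2 + 146*(-6))/(2 - 6))*(-3 + 3) = ((1 + 73*36 - 876)/(-4))*0 = -(1 + 2628 - 876)/4*0 = -1/4*1753*0 = -1753/4*0 = 0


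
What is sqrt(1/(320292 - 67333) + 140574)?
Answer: sqrt(8995085054353853)/252959 ≈ 374.93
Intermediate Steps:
sqrt(1/(320292 - 67333) + 140574) = sqrt(1/252959 + 140574) = sqrt(35559458467/252959) = sqrt(8995085054353853)/252959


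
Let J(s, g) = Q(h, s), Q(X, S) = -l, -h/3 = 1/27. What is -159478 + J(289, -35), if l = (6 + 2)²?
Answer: -159542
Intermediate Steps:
h = -⅑ (h = -3/27 = -3*1/27 = -⅑ ≈ -0.11111)
l = 64 (l = 8² = 64)
Q(X, S) = -64 (Q(X, S) = -1*64 = -64)
J(s, g) = -64
-159478 + J(289, -35) = -159478 - 64 = -159542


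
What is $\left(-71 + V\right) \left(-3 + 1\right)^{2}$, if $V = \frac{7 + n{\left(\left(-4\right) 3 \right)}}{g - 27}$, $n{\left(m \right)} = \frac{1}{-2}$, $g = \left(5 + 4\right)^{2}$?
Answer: $- \frac{7655}{27} \approx -283.52$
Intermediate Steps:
$g = 81$ ($g = 9^{2} = 81$)
$n{\left(m \right)} = - \frac{1}{2}$
$V = \frac{13}{108}$ ($V = \frac{7 - \frac{1}{2}}{81 - 27} = \frac{13}{2 \cdot 54} = \frac{13}{2} \cdot \frac{1}{54} = \frac{13}{108} \approx 0.12037$)
$\left(-71 + V\right) \left(-3 + 1\right)^{2} = \left(-71 + \frac{13}{108}\right) \left(-3 + 1\right)^{2} = - \frac{7655 \left(-2\right)^{2}}{108} = \left(- \frac{7655}{108}\right) 4 = - \frac{7655}{27}$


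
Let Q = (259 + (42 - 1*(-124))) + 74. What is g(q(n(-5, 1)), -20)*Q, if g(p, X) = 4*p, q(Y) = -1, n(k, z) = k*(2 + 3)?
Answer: -1996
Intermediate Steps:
n(k, z) = 5*k (n(k, z) = k*5 = 5*k)
Q = 499 (Q = (259 + (42 + 124)) + 74 = (259 + 166) + 74 = 425 + 74 = 499)
g(q(n(-5, 1)), -20)*Q = (4*(-1))*499 = -4*499 = -1996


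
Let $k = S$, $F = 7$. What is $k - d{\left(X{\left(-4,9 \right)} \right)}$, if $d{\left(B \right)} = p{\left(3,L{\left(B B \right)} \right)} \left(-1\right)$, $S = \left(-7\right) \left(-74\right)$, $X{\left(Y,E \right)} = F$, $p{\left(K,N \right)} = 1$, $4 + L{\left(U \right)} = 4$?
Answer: $519$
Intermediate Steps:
$L{\left(U \right)} = 0$ ($L{\left(U \right)} = -4 + 4 = 0$)
$X{\left(Y,E \right)} = 7$
$S = 518$
$d{\left(B \right)} = -1$ ($d{\left(B \right)} = 1 \left(-1\right) = -1$)
$k = 518$
$k - d{\left(X{\left(-4,9 \right)} \right)} = 518 - -1 = 518 + 1 = 519$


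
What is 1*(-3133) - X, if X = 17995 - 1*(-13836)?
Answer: -34964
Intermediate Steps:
X = 31831 (X = 17995 + 13836 = 31831)
1*(-3133) - X = 1*(-3133) - 1*31831 = -3133 - 31831 = -34964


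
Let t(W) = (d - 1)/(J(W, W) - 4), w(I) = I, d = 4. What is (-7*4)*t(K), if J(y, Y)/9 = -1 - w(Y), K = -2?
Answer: -84/5 ≈ -16.800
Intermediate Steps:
J(y, Y) = -9 - 9*Y (J(y, Y) = 9*(-1 - Y) = -9 - 9*Y)
t(W) = 3/(-13 - 9*W) (t(W) = (4 - 1)/((-9 - 9*W) - 4) = 3/(-13 - 9*W))
(-7*4)*t(K) = (-7*4)*(-3/(13 + 9*(-2))) = -(-84)/(13 - 18) = -(-84)/(-5) = -(-84)*(-1)/5 = -28*⅗ = -84/5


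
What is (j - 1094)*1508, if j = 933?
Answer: -242788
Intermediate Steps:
(j - 1094)*1508 = (933 - 1094)*1508 = -161*1508 = -242788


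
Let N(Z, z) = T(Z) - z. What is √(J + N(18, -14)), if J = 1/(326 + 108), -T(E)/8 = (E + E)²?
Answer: I*√1950237590/434 ≈ 101.75*I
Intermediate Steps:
T(E) = -32*E² (T(E) = -8*(E + E)² = -8*4*E² = -32*E²)
J = 1/434 ≈ 0.0023041
N(Z, z) = -z - 32*Z² (N(Z, z) = -32*Z² - z = -z - 32*Z²)
√(J + N(18, -14)) = √(1/434 + (-1*(-14) - 32*18²)) = √(1/434 + (14 - 32*324)) = √(1/434 + (14 - 10368)) = √(1/434 - 10354) = √(-4493635/434) = I*√1950237590/434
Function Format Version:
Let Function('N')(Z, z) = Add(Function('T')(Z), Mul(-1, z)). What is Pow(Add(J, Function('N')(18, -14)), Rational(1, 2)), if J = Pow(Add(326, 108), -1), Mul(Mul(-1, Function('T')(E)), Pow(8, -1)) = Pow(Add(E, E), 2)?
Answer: Mul(Rational(1, 434), I, Pow(1950237590, Rational(1, 2))) ≈ Mul(101.75, I)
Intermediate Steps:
Function('T')(E) = Mul(-32, Pow(E, 2)) (Function('T')(E) = Mul(-8, Pow(Add(E, E), 2)) = Mul(-8, Pow(Mul(2, E), 2)) = Mul(-8, Mul(4, Pow(E, 2))) = Mul(-32, Pow(E, 2)))
J = Rational(1, 434) (J = Pow(434, -1) = Rational(1, 434) ≈ 0.0023041)
Function('N')(Z, z) = Add(Mul(-1, z), Mul(-32, Pow(Z, 2))) (Function('N')(Z, z) = Add(Mul(-32, Pow(Z, 2)), Mul(-1, z)) = Add(Mul(-1, z), Mul(-32, Pow(Z, 2))))
Pow(Add(J, Function('N')(18, -14)), Rational(1, 2)) = Pow(Add(Rational(1, 434), Add(Mul(-1, -14), Mul(-32, Pow(18, 2)))), Rational(1, 2)) = Pow(Add(Rational(1, 434), Add(14, Mul(-32, 324))), Rational(1, 2)) = Pow(Add(Rational(1, 434), Add(14, -10368)), Rational(1, 2)) = Pow(Add(Rational(1, 434), -10354), Rational(1, 2)) = Pow(Rational(-4493635, 434), Rational(1, 2)) = Mul(Rational(1, 434), I, Pow(1950237590, Rational(1, 2)))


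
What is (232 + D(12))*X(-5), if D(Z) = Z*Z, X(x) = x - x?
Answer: 0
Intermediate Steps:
X(x) = 0
D(Z) = Z²
(232 + D(12))*X(-5) = (232 + 12²)*0 = (232 + 144)*0 = 376*0 = 0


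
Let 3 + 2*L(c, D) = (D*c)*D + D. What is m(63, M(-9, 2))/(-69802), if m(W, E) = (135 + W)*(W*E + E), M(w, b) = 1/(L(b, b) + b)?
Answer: -1152/34901 ≈ -0.033008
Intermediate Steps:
L(c, D) = -3/2 + D/2 + c*D**2/2 (L(c, D) = -3/2 + ((D*c)*D + D)/2 = -3/2 + (c*D**2 + D)/2 = -3/2 + (D + c*D**2)/2 = -3/2 + (D/2 + c*D**2/2) = -3/2 + D/2 + c*D**2/2)
M(w, b) = 1/(-3/2 + b**3/2 + 3*b/2) (M(w, b) = 1/((-3/2 + b/2 + b*b**2/2) + b) = 1/((-3/2 + b/2 + b**3/2) + b) = 1/(-3/2 + b**3/2 + 3*b/2))
m(W, E) = (135 + W)*(E + E*W) (m(W, E) = (135 + W)*(E*W + E) = (135 + W)*(E + E*W))
m(63, M(-9, 2))/(-69802) = ((2/(-3 + 2**3 + 3*2))*(135 + 63**2 + 136*63))/(-69802) = ((2/(-3 + 8 + 6))*(135 + 3969 + 8568))*(-1/69802) = ((2/11)*12672)*(-1/69802) = 2304*(-1/69802) = -1152/34901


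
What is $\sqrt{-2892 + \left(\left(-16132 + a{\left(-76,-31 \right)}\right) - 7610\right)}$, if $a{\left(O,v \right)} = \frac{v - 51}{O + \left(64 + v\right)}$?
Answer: $\frac{2 i \sqrt{12310685}}{43} \approx 163.19 i$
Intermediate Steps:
$a{\left(O,v \right)} = \frac{-51 + v}{64 + O + v}$
$\sqrt{-2892 + \left(\left(-16132 + a{\left(-76,-31 \right)}\right) - 7610\right)} = \sqrt{-2892 - \left(23742 - \frac{-51 - 31}{64 - 76 - 31}\right)} = \sqrt{-2892 - \left(23742 - \frac{1}{-43} \left(-82\right)\right)} = \sqrt{-2892 - \frac{1020824}{43}} = \sqrt{- \frac{1145180}{43}} = \frac{2 i \sqrt{12310685}}{43}$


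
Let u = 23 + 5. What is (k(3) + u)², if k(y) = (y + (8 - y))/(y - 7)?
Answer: 676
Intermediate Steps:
k(y) = 8/(-7 + y)
u = 28
(k(3) + u)² = (8/(-7 + 3) + 28)² = (8/(-4) + 28)² = (8*(-¼) + 28)² = (-2 + 28)² = 26² = 676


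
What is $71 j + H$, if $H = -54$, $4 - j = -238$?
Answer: $17128$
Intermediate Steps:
$j = 242$ ($j = 4 - -238 = 4 + 238 = 242$)
$71 j + H = 71 \cdot 242 - 54 = 17182 - 54 = 17128$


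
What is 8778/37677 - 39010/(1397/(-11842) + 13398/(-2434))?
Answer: 371627315210418/53560636327 ≈ 6938.4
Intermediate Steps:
8778/37677 - 39010/(1397/(-11842) + 13398/(-2434)) = 8778*(1/37677) - 39010/(1397*(-1/11842) + 13398*(-1/2434)) = 154/661 - 39010/(-1397/11842 - 6699/1217) = 154/661 - 39010/(-81029707/14411714) = 154/661 - 39010*(-14411714/81029707) = 154/661 + 562200963140/81029707 = 371627315210418/53560636327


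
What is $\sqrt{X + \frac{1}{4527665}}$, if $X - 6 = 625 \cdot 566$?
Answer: $\frac{\sqrt{7251909685606234765}}{4527665} \approx 594.77$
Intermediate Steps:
$X = 353756$ ($X = 6 + 625 \cdot 566 = 6 + 353750 = 353756$)
$\sqrt{X + \frac{1}{4527665}} = \sqrt{353756 + \frac{1}{4527665}} = \sqrt{\frac{1601688659741}{4527665}} = \frac{\sqrt{7251909685606234765}}{4527665}$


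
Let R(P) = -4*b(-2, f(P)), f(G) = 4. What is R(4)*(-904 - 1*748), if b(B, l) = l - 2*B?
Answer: 52864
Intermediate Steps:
R(P) = -32 (R(P) = -4*(4 - 2*(-2)) = -4*(4 + 4) = -4*8 = -32)
R(4)*(-904 - 1*748) = -32*(-904 - 1*748) = -32*(-904 - 748) = -32*(-1652) = 52864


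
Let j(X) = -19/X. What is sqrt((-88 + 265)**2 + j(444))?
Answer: sqrt(1544016327)/222 ≈ 177.00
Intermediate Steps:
sqrt((-88 + 265)**2 + j(444)) = sqrt((-88 + 265)**2 - 19/444) = sqrt(177**2 - 19*1/444) = sqrt(31329 - 19/444) = sqrt(13910057/444) = sqrt(1544016327)/222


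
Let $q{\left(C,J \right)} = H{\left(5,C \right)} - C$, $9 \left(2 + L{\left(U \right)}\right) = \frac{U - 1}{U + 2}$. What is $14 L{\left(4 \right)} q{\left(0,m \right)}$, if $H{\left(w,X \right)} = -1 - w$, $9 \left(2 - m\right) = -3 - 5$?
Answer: $\frac{490}{3} \approx 163.33$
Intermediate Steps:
$m = \frac{26}{9}$ ($m = 2 - \frac{-3 - 5}{9} = 2 - - \frac{8}{9} = 2 + \frac{8}{9} = \frac{26}{9} \approx 2.8889$)
$L{\left(U \right)} = -2 + \frac{-1 + U}{9 \left(2 + U\right)}$ ($L{\left(U \right)} = -2 + \frac{\left(U - 1\right) \frac{1}{U + 2}}{9} = -2 + \frac{\left(-1 + U\right) \frac{1}{2 + U}}{9} = -2 + \frac{\frac{1}{2 + U} \left(-1 + U\right)}{9} = -2 + \frac{-1 + U}{9 \left(2 + U\right)}$)
$q{\left(C,J \right)} = -6 - C$ ($q{\left(C,J \right)} = \left(-1 - 5\right) - C = -6 - C$)
$14 L{\left(4 \right)} q{\left(0,m \right)} = 14 \frac{-37 - 68}{9 \left(2 + 4\right)} \left(-6 - 0\right) = 14 \frac{-37 - 68}{9 \cdot 6} \left(-6 + 0\right) = 14 \cdot \frac{1}{9} \cdot \frac{1}{6} \left(-105\right) \left(-6\right) = 14 \left(- \frac{35}{18}\right) \left(-6\right) = \left(- \frac{245}{9}\right) \left(-6\right) = \frac{490}{3}$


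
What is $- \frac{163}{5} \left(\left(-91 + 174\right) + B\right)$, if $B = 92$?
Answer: $-5705$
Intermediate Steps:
$- \frac{163}{5} \left(\left(-91 + 174\right) + B\right) = - \frac{163}{5} \left(\left(-91 + 174\right) + 92\right) = \left(-163\right) \frac{1}{5} \left(83 + 92\right) = \left(- \frac{163}{5}\right) 175 = -5705$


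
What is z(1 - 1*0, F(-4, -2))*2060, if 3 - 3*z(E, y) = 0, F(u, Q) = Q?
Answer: 2060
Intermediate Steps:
z(E, y) = 1 (z(E, y) = 1 - 1/3*0 = 1 + 0 = 1)
z(1 - 1*0, F(-4, -2))*2060 = 1*2060 = 2060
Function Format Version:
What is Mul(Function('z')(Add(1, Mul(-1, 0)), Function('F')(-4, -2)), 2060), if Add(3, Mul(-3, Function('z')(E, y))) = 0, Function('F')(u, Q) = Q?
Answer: 2060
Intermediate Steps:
Function('z')(E, y) = 1 (Function('z')(E, y) = Add(1, Mul(Rational(-1, 3), 0)) = Add(1, 0) = 1)
Mul(Function('z')(Add(1, Mul(-1, 0)), Function('F')(-4, -2)), 2060) = Mul(1, 2060) = 2060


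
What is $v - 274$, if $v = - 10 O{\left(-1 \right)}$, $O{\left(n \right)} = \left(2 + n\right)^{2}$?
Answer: $-284$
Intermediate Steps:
$v = -10$ ($v = - 10 \left(2 - 1\right)^{2} = - 10 \cdot 1^{2} = \left(-10\right) 1 = -10$)
$v - 274 = -10 - 274 = -284$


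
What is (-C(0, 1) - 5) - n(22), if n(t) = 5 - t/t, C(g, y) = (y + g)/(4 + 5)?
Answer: -82/9 ≈ -9.1111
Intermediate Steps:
C(g, y) = g/9 + y/9 (C(g, y) = (g + y)/9 = (g + y)*(⅑) = g/9 + y/9)
n(t) = 4 (n(t) = 5 - 1*1 = 5 - 1 = 4)
(-C(0, 1) - 5) - n(22) = (-((⅑)*0 + (⅑)*1) - 5) - 1*4 = (-(0 + ⅑) - 5) - 4 = (-1*⅑ - 5) - 4 = (-⅑ - 5) - 4 = -46/9 - 4 = -82/9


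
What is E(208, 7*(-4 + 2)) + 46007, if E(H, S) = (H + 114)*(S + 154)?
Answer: 91087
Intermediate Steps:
E(H, S) = (114 + H)*(154 + S)
E(208, 7*(-4 + 2)) + 46007 = (17556 + 114*(7*(-4 + 2)) + 154*208 + 208*(7*(-4 + 2))) + 46007 = (17556 + 114*(7*(-2)) + 32032 + 208*(7*(-2))) + 46007 = (17556 + 114*(-14) + 32032 + 208*(-14)) + 46007 = (17556 - 1596 + 32032 - 2912) + 46007 = 45080 + 46007 = 91087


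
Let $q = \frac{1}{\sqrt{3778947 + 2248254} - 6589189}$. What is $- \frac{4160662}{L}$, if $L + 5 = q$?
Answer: $\frac{301075258852969168106}{361811735718297} - \frac{4160662 \sqrt{669689}}{361811735718297} \approx 8.3213 \cdot 10^{5}$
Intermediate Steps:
$q = \frac{1}{-6589189 + 3 \sqrt{669689}}$ ($q = \frac{1}{\sqrt{6027201} - 6589189} = \frac{1}{3 \sqrt{669689} - 6589189} = \frac{1}{-6589189 + 3 \sqrt{669689}} \approx -1.5182 \cdot 10^{-7}$)
$L = - \frac{217087034841789}{43417405650520} - \frac{3 \sqrt{669689}}{43417405650520}$ ($L = -5 - \left(\frac{6589189}{43417405650520} + \frac{3 \sqrt{669689}}{43417405650520}\right) = - \frac{217087034841789}{43417405650520} - \frac{3 \sqrt{669689}}{43417405650520} \approx -5.0$)
$- \frac{4160662}{L} = - \frac{4160662}{- \frac{217087034841789}{43417405650520} - \frac{3 \sqrt{669689}}{43417405650520}}$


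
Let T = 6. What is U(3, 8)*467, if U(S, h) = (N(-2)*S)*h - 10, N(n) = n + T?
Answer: 40162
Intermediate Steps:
N(n) = 6 + n (N(n) = n + 6 = 6 + n)
U(S, h) = -10 + 4*S*h (U(S, h) = ((6 - 2)*S)*h - 10 = (4*S)*h - 10 = 4*S*h - 10 = -10 + 4*S*h)
U(3, 8)*467 = (-10 + 4*3*8)*467 = (-10 + 96)*467 = 86*467 = 40162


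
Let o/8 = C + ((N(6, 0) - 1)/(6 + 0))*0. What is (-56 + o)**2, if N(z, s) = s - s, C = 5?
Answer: 256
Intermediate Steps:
N(z, s) = 0
o = 40 (o = 8*(5 + ((0 - 1)/(6 + 0))*0) = 8*(5 - 1/6*0) = 8*(5 + 0) = 8*5 = 40)
(-56 + o)**2 = (-56 + 40)**2 = (-16)**2 = 256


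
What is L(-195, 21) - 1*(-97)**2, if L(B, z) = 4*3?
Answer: -9397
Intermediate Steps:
L(B, z) = 12
L(-195, 21) - 1*(-97)**2 = 12 - 1*(-97)**2 = 12 - 1*9409 = 12 - 9409 = -9397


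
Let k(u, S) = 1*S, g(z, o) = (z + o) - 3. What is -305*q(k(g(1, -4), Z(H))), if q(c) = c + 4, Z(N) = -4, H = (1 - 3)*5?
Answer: 0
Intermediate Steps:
g(z, o) = -3 + o + z (g(z, o) = (o + z) - 3 = -3 + o + z)
H = -10 (H = -2*5 = -10)
k(u, S) = S
q(c) = 4 + c
-305*q(k(g(1, -4), Z(H))) = -305*(4 - 4) = -305*0 = 0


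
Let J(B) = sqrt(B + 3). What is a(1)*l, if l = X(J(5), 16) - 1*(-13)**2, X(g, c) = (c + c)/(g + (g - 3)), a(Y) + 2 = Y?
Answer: 3791/23 - 128*sqrt(2)/23 ≈ 156.96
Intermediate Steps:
a(Y) = -2 + Y
J(B) = sqrt(3 + B)
X(g, c) = 2*c/(-3 + 2*g) (X(g, c) = (2*c)/(g + (-3 + g)) = (2*c)/(-3 + 2*g) = 2*c/(-3 + 2*g))
l = -169 + 32/(-3 + 4*sqrt(2)) (l = 2*16/(-3 + 2*sqrt(3 + 5)) - 1*(-13)**2 = 2*16/(-3 + 2*sqrt(8)) - 1*169 = 2*16/(-3 + 2*(2*sqrt(2))) - 169 = 2*16/(-3 + 4*sqrt(2)) - 169 = 32/(-3 + 4*sqrt(2)) - 169 = -169 + 32/(-3 + 4*sqrt(2)) ≈ -156.96)
a(1)*l = (-2 + 1)*(-3791/23 + 128*sqrt(2)/23) = -(-3791/23 + 128*sqrt(2)/23) = 3791/23 - 128*sqrt(2)/23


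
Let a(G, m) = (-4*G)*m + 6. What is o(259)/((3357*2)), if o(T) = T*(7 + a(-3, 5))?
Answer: 18907/6714 ≈ 2.8161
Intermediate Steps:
a(G, m) = 6 - 4*G*m (a(G, m) = -4*G*m + 6 = 6 - 4*G*m)
o(T) = 73*T (o(T) = T*(7 + (6 - 4*(-3)*5)) = T*(7 + (6 + 60)) = T*(7 + 66) = T*73 = 73*T)
o(259)/((3357*2)) = (73*259)/((3357*2)) = 18907/6714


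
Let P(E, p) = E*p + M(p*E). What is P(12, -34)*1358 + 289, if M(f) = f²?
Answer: 225504337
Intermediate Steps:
P(E, p) = E*p + E²*p² (P(E, p) = E*p + (p*E)² = E*p + (E*p)² = E*p + E²*p²)
P(12, -34)*1358 + 289 = (12*(-34)*(1 + 12*(-34)))*1358 + 289 = (12*(-34)*(1 - 408))*1358 + 289 = (12*(-34)*(-407))*1358 + 289 = 166056*1358 + 289 = 225504048 + 289 = 225504337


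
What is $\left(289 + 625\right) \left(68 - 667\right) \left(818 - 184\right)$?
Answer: $-347106124$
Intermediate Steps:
$\left(289 + 625\right) \left(68 - 667\right) \left(818 - 184\right) = 914 \left(68 - 667\right) \left(818 - 184\right) = 914 \left(-599\right) \left(818 - 184\right) = \left(-547486\right) 634 = -347106124$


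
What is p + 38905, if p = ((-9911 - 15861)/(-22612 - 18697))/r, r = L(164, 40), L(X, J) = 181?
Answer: 290889948517/7476929 ≈ 38905.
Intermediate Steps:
r = 181
p = 25772/7476929 (p = ((-9911 - 15861)/(-22612 - 18697))/181 = -25772/(-41309)*(1/181) = -25772*(-1/41309)*(1/181) = (25772/41309)*(1/181) = 25772/7476929 ≈ 0.0034469)
p + 38905 = 25772/7476929 + 38905 = 290889948517/7476929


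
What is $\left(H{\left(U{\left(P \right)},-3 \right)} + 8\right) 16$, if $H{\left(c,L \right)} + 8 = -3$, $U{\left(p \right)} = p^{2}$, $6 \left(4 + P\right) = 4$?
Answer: $-48$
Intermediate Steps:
$P = - \frac{10}{3}$ ($P = -4 + \frac{1}{6} \cdot 4 = -4 + \frac{2}{3} = - \frac{10}{3} \approx -3.3333$)
$H{\left(c,L \right)} = -11$ ($H{\left(c,L \right)} = -8 - 3 = -11$)
$\left(H{\left(U{\left(P \right)},-3 \right)} + 8\right) 16 = \left(-11 + 8\right) 16 = \left(-3\right) 16 = -48$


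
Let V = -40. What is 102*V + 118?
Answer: -3962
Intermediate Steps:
102*V + 118 = 102*(-40) + 118 = -4080 + 118 = -3962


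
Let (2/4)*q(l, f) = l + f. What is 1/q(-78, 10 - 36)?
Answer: -1/208 ≈ -0.0048077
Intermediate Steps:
q(l, f) = 2*f + 2*l (q(l, f) = 2*(l + f) = 2*(f + l) = 2*f + 2*l)
1/q(-78, 10 - 36) = 1/(2*(10 - 36) + 2*(-78)) = 1/(2*(-26) - 156) = 1/(-52 - 156) = 1/(-208) = -1/208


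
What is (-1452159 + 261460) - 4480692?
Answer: -5671391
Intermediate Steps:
(-1452159 + 261460) - 4480692 = -1190699 - 4480692 = -5671391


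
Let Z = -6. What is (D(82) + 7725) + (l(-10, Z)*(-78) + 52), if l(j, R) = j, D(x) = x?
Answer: 8639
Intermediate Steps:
(D(82) + 7725) + (l(-10, Z)*(-78) + 52) = (82 + 7725) + (-10*(-78) + 52) = 7807 + (780 + 52) = 7807 + 832 = 8639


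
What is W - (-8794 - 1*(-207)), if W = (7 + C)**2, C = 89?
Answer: 17803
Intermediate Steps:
W = 9216 (W = (7 + 89)**2 = 96**2 = 9216)
W - (-8794 - 1*(-207)) = 9216 - (-8794 - 1*(-207)) = 9216 - (-8794 + 207) = 9216 - 1*(-8587) = 9216 + 8587 = 17803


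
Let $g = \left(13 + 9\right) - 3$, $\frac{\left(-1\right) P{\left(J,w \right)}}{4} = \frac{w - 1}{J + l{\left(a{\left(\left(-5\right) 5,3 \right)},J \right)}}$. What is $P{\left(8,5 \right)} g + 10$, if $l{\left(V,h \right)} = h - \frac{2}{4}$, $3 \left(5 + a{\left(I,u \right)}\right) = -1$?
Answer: $- \frac{298}{31} \approx -9.6129$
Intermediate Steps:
$a{\left(I,u \right)} = - \frac{16}{3}$ ($a{\left(I,u \right)} = -5 + \frac{1}{3} \left(-1\right) = -5 - \frac{1}{3} = - \frac{16}{3}$)
$l{\left(V,h \right)} = - \frac{1}{2} + h$ ($l{\left(V,h \right)} = h - \frac{1}{2} = - \frac{1}{2} + h$)
$P{\left(J,w \right)} = - \frac{4 \left(-1 + w\right)}{- \frac{1}{2} + 2 J}$ ($P{\left(J,w \right)} = - 4 \frac{w - 1}{J + \left(- \frac{1}{2} + J\right)} = - 4 \frac{-1 + w}{- \frac{1}{2} + 2 J} = - \frac{4 \left(-1 + w\right)}{- \frac{1}{2} + 2 J}$)
$g = 19$ ($g = 22 - 3 = 19$)
$P{\left(8,5 \right)} g + 10 = \frac{8 \left(1 - 5\right)}{-1 + 4 \cdot 8} \cdot 19 + 10 = \frac{8 \left(1 - 5\right)}{-1 + 32} \cdot 19 + 10 = 8 \cdot \frac{1}{31} \left(-4\right) 19 + 10 = \left(- \frac{32}{31}\right) 19 + 10 = - \frac{608}{31} + 10 = - \frac{298}{31}$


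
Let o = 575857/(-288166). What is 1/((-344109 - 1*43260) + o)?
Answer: -288166/111627151111 ≈ -2.5815e-6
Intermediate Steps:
o = -575857/288166 (o = 575857*(-1/288166) = -575857/288166 ≈ -1.9984)
1/((-344109 - 1*43260) + o) = 1/((-344109 - 1*43260) - 575857/288166) = 1/((-344109 - 43260) - 575857/288166) = 1/(-387369 - 575857/288166) = 1/(-111627151111/288166) = -288166/111627151111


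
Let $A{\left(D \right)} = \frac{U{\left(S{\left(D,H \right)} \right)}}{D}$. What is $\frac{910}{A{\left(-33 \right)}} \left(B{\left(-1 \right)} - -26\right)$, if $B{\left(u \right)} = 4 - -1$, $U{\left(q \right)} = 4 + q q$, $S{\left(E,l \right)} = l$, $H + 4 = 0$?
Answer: $- \frac{93093}{2} \approx -46547.0$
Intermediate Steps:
$H = -4$ ($H = -4 + 0 = -4$)
$U{\left(q \right)} = 4 + q^{2}$
$B{\left(u \right)} = 5$ ($B{\left(u \right)} = 4 + 1 = 5$)
$A{\left(D \right)} = \frac{20}{D}$ ($A{\left(D \right)} = \frac{4 + \left(-4\right)^{2}}{D} = \frac{4 + 16}{D} = \frac{20}{D}$)
$\frac{910}{A{\left(-33 \right)}} \left(B{\left(-1 \right)} - -26\right) = \frac{910}{20 \frac{1}{-33}} \left(5 - -26\right) = \frac{910}{20 \left(- \frac{1}{33}\right)} \left(5 + 26\right) = \frac{910}{- \frac{20}{33}} \cdot 31 = 910 \left(- \frac{33}{20}\right) 31 = \left(- \frac{3003}{2}\right) 31 = - \frac{93093}{2}$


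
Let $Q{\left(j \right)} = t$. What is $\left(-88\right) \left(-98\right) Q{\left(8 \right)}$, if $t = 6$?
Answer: $51744$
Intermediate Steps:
$Q{\left(j \right)} = 6$
$\left(-88\right) \left(-98\right) Q{\left(8 \right)} = \left(-88\right) \left(-98\right) 6 = 8624 \cdot 6 = 51744$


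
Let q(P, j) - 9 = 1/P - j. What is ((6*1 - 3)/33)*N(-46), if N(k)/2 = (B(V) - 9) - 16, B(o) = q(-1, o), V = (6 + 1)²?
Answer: -12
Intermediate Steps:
V = 49 (V = 7² = 49)
q(P, j) = 9 + 1/P - j (q(P, j) = 9 + (1/P - j) = 9 + 1/P - j)
B(o) = 8 - o (B(o) = 9 + 1/(-1) - o = 9 - 1 - o = 8 - o)
N(k) = -132 (N(k) = 2*(((8 - 1*49) - 9) - 16) = 2*(((8 - 49) - 9) - 16) = 2*((-41 - 9) - 16) = 2*(-50 - 16) = 2*(-66) = -132)
((6*1 - 3)/33)*N(-46) = ((6*1 - 3)/33)*(-132) = ((6 - 3)*(1/33))*(-132) = (3*(1/33))*(-132) = (1/11)*(-132) = -12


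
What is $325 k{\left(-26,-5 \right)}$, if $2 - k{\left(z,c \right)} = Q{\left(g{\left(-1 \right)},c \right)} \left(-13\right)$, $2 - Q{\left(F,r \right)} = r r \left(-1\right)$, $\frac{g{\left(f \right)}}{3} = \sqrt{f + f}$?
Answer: $114725$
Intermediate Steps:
$g{\left(f \right)} = 3 \sqrt{2} \sqrt{f}$ ($g{\left(f \right)} = 3 \sqrt{f + f} = 3 \sqrt{2 f} = 3 \sqrt{2} \sqrt{f}$)
$Q{\left(F,r \right)} = 2 + r^{2}$ ($Q{\left(F,r \right)} = 2 - r r \left(-1\right) = 2 - r^{2} \left(-1\right) = 2 - - r^{2} = 2 + r^{2}$)
$k{\left(z,c \right)} = 28 + 13 c^{2}$ ($k{\left(z,c \right)} = 2 - \left(2 + c^{2}\right) \left(-13\right) = 2 - \left(-26 - 13 c^{2}\right) = 2 + \left(26 + 13 c^{2}\right) = 28 + 13 c^{2}$)
$325 k{\left(-26,-5 \right)} = 325 \left(28 + 13 \left(-5\right)^{2}\right) = 325 \left(28 + 13 \cdot 25\right) = 325 \left(28 + 325\right) = 325 \cdot 353 = 114725$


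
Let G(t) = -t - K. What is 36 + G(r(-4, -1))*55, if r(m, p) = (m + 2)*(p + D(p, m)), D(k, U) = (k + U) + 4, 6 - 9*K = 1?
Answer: -1931/9 ≈ -214.56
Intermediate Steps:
K = 5/9 (K = ⅔ - ⅑*1 = ⅔ - ⅑ = 5/9 ≈ 0.55556)
D(k, U) = 4 + U + k (D(k, U) = (U + k) + 4 = 4 + U + k)
r(m, p) = (2 + m)*(4 + m + 2*p) (r(m, p) = (m + 2)*(p + (4 + m + p)) = (2 + m)*(4 + m + 2*p))
G(t) = -5/9 - t (G(t) = -t - 1*5/9 = -t - 5/9 = -5/9 - t)
36 + G(r(-4, -1))*55 = 36 + (-5/9 - (8 + (-4)² + 4*(-1) + 6*(-4) + 2*(-4)*(-1)))*55 = 36 + (-5/9 - (8 + 16 - 4 - 24 + 8))*55 = 36 + (-5/9 - 1*4)*55 = 36 + (-5/9 - 4)*55 = 36 - 41/9*55 = 36 - 2255/9 = -1931/9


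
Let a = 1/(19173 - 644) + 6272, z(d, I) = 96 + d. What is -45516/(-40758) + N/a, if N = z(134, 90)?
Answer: 910548086264/789440947977 ≈ 1.1534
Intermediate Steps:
N = 230 (N = 96 + 134 = 230)
a = 116213889/18529 (a = 1/18529 + 6272 = 116213889/18529 ≈ 6272.0)
-45516/(-40758) + N/a = -45516/(-40758) + 230/(116213889/18529) = -45516*(-1/40758) + 230*(18529/116213889) = 7586/6793 + 4261670/116213889 = 910548086264/789440947977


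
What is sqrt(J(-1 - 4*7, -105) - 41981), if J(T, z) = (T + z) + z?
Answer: 2*I*sqrt(10555) ≈ 205.48*I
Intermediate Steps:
J(T, z) = T + 2*z
sqrt(J(-1 - 4*7, -105) - 41981) = sqrt(((-1 - 4*7) + 2*(-105)) - 41981) = sqrt(((-1 - 28) - 210) - 41981) = sqrt((-29 - 210) - 41981) = sqrt(-239 - 41981) = sqrt(-42220) = 2*I*sqrt(10555)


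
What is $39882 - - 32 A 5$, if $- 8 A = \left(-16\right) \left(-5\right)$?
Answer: $38282$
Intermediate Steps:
$A = -10$ ($A = - \frac{\left(-16\right) \left(-5\right)}{8} = \left(- \frac{1}{8}\right) 80 = -10$)
$39882 - - 32 A 5 = 39882 - \left(-32\right) \left(-10\right) 5 = 39882 - 320 \cdot 5 = 39882 - 1600 = 38282$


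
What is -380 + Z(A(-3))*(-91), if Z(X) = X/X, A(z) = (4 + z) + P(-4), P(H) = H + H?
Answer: -471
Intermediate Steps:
P(H) = 2*H
A(z) = -4 + z (A(z) = (4 + z) + 2*(-4) = (4 + z) - 8 = -4 + z)
Z(X) = 1
-380 + Z(A(-3))*(-91) = -380 + 1*(-91) = -380 - 91 = -471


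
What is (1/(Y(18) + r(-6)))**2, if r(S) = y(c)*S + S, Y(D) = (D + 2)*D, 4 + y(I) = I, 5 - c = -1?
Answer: 1/116964 ≈ 8.5496e-6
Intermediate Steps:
c = 6 (c = 5 - 1*(-1) = 5 + 1 = 6)
y(I) = -4 + I
Y(D) = D*(2 + D) (Y(D) = (2 + D)*D = D*(2 + D))
r(S) = 3*S (r(S) = (-4 + 6)*S + S = 2*S + S = 3*S)
(1/(Y(18) + r(-6)))**2 = (1/(18*(2 + 18) + 3*(-6)))**2 = (1/(18*20 - 18))**2 = (1/(360 - 18))**2 = (1/342)**2 = 1/116964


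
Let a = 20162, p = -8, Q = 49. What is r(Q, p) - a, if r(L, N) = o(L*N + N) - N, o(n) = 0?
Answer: -20154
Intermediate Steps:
r(L, N) = -N (r(L, N) = 0 - N = -N)
r(Q, p) - a = -1*(-8) - 1*20162 = 8 - 20162 = -20154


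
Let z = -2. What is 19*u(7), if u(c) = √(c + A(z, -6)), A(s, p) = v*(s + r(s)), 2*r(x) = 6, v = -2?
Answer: 19*√5 ≈ 42.485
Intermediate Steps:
r(x) = 3 (r(x) = (½)*6 = 3)
A(s, p) = -6 - 2*s (A(s, p) = -2*(s + 3) = -2*(3 + s) = -6 - 2*s)
u(c) = √(-2 + c) (u(c) = √(c + (-6 - 2*(-2))) = √(c + (-6 + 4)) = √(c - 2) = √(-2 + c))
19*u(7) = 19*√(-2 + 7) = 19*√5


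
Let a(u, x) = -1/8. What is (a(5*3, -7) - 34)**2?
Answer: 74529/64 ≈ 1164.5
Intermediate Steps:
a(u, x) = -1/8 (a(u, x) = -1*1/8 = -1/8)
(a(5*3, -7) - 34)**2 = (-1/8 - 34)**2 = (-273/8)**2 = 74529/64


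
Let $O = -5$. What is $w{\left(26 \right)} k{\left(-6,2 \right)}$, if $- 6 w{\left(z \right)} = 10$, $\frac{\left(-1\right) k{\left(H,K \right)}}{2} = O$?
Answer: $- \frac{50}{3} \approx -16.667$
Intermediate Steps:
$k{\left(H,K \right)} = 10$ ($k{\left(H,K \right)} = \left(-2\right) \left(-5\right) = 10$)
$w{\left(z \right)} = - \frac{5}{3}$ ($w{\left(z \right)} = \left(- \frac{1}{6}\right) 10 = - \frac{5}{3}$)
$w{\left(26 \right)} k{\left(-6,2 \right)} = \left(- \frac{5}{3}\right) 10 = - \frac{50}{3}$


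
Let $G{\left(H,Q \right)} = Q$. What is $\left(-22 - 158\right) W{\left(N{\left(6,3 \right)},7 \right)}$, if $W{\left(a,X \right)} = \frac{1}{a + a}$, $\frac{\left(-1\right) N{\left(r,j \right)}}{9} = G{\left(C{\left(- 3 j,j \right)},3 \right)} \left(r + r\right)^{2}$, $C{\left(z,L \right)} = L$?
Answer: $\frac{5}{216} \approx 0.023148$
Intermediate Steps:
$N{\left(r,j \right)} = - 108 r^{2}$ ($N{\left(r,j \right)} = - 9 \cdot 3 \left(r + r\right)^{2} = - 9 \cdot 3 \left(2 r\right)^{2} = - 9 \cdot 3 \cdot 4 r^{2} = - 9 \cdot 12 r^{2} = - 108 r^{2}$)
$W{\left(a,X \right)} = \frac{1}{2 a}$
$\left(-22 - 158\right) W{\left(N{\left(6,3 \right)},7 \right)} = \left(-22 - 158\right) \frac{1}{2 \left(- 108 \cdot 6^{2}\right)} = - 180 \frac{1}{2 \left(\left(-108\right) 36\right)} = - 180 \frac{1}{2 \left(-3888\right)} = - 180 \cdot \frac{1}{2} \left(- \frac{1}{3888}\right) = \left(-180\right) \left(- \frac{1}{7776}\right) = \frac{5}{216}$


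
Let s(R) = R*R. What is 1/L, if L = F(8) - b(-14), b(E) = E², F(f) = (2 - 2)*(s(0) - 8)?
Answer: -1/196 ≈ -0.0051020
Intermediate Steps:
s(R) = R²
F(f) = 0 (F(f) = (2 - 2)*(0² - 8) = 0*(0 - 8) = 0*(-8) = 0)
L = -196 (L = 0 - 1*(-14)² = 0 - 1*196 = 0 - 196 = -196)
1/L = 1/(-196) = -1/196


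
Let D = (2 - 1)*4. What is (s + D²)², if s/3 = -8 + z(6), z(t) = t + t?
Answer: 784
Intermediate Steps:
z(t) = 2*t
D = 4 (D = 1*4 = 4)
s = 12 (s = 3*(-8 + 2*6) = 3*(-8 + 12) = 3*4 = 12)
(s + D²)² = (12 + 4²)² = (12 + 16)² = 28² = 784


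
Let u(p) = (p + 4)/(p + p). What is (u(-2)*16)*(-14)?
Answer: 112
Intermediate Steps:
u(p) = (4 + p)/(2*p) (u(p) = (4 + p)/((2*p)) = (4 + p)*(1/(2*p)) = (4 + p)/(2*p))
(u(-2)*16)*(-14) = (((½)*(4 - 2)/(-2))*16)*(-14) = (((½)*(-½)*2)*16)*(-14) = -½*16*(-14) = -8*(-14) = 112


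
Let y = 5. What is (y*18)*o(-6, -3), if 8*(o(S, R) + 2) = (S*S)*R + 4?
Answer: -1350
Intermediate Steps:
o(S, R) = -3/2 + R*S²/8 (o(S, R) = -2 + ((S*S)*R + 4)/8 = -2 + (S²*R + 4)/8 = -2 + (R*S² + 4)/8 = -2 + (4 + R*S²)/8 = -2 + (½ + R*S²/8) = -3/2 + R*S²/8)
(y*18)*o(-6, -3) = (5*18)*(-3/2 + (⅛)*(-3)*(-6)²) = 90*(-3/2 + (⅛)*(-3)*36) = 90*(-3/2 - 27/2) = 90*(-15) = -1350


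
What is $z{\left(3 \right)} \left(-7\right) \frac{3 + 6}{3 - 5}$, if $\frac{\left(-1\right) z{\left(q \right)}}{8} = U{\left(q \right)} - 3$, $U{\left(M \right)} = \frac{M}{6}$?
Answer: $630$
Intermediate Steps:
$U{\left(M \right)} = \frac{M}{6}$ ($U{\left(M \right)} = M \frac{1}{6} = \frac{M}{6}$)
$z{\left(q \right)} = 24 - \frac{4 q}{3}$ ($z{\left(q \right)} = - 8 \left(\frac{q}{6} - 3\right) = - 8 \left(-3 + \frac{q}{6}\right) = 24 - \frac{4 q}{3}$)
$z{\left(3 \right)} \left(-7\right) \frac{3 + 6}{3 - 5} = \left(24 - 4\right) \left(-7\right) \frac{3 + 6}{3 - 5} = \left(24 - 4\right) \left(-7\right) \frac{9}{-2} = 20 \left(-7\right) 9 \left(- \frac{1}{2}\right) = \left(-140\right) \left(- \frac{9}{2}\right) = 630$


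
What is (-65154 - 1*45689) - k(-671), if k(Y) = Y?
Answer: -110172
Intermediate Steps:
(-65154 - 1*45689) - k(-671) = (-65154 - 1*45689) - 1*(-671) = (-65154 - 45689) + 671 = -110843 + 671 = -110172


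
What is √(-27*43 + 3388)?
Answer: √2227 ≈ 47.191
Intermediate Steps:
√(-27*43 + 3388) = √(-1161 + 3388) = √2227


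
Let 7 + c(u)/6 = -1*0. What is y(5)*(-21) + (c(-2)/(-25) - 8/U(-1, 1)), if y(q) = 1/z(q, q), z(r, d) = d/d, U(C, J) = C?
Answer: -283/25 ≈ -11.320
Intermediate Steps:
c(u) = -42 (c(u) = -42 + 6*(-1*0) = -42 + 6*0 = -42 + 0 = -42)
z(r, d) = 1
y(q) = 1 (y(q) = 1/1 = 1)
y(5)*(-21) + (c(-2)/(-25) - 8/U(-1, 1)) = 1*(-21) + (-42/(-25) - 8/(-1)) = -21 + (-42*(-1/25) - 8*(-1)) = -21 + (42/25 + 8) = -21 + 242/25 = -283/25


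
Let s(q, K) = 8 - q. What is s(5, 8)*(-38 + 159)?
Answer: 363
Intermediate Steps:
s(5, 8)*(-38 + 159) = (8 - 1*5)*(-38 + 159) = (8 - 5)*121 = 3*121 = 363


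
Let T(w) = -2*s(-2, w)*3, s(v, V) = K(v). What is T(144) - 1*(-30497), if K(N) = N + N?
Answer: 30521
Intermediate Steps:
K(N) = 2*N
s(v, V) = 2*v
T(w) = 24 (T(w) = -4*(-2)*3 = -2*(-4)*3 = 8*3 = 24)
T(144) - 1*(-30497) = 24 - 1*(-30497) = 24 + 30497 = 30521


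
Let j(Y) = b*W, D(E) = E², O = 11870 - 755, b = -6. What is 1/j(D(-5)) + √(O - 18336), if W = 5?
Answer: -1/30 + I*√7221 ≈ -0.033333 + 84.976*I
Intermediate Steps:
O = 11115
j(Y) = -30 (j(Y) = -6*5 = -30)
1/j(D(-5)) + √(O - 18336) = 1/(-30) + √(11115 - 18336) = -1/30 + √(-7221) = -1/30 + I*√7221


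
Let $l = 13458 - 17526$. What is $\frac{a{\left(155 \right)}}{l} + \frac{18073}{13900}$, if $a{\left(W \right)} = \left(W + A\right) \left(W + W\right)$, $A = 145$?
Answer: $- \frac{101598253}{4712100} \approx -21.561$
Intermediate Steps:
$a{\left(W \right)} = 2 W \left(145 + W\right)$ ($a{\left(W \right)} = \left(W + 145\right) \left(W + W\right) = \left(145 + W\right) 2 W = 2 W \left(145 + W\right)$)
$l = -4068$ ($l = 13458 - 17526 = -4068$)
$\frac{a{\left(155 \right)}}{l} + \frac{18073}{13900} = \frac{2 \cdot 155 \left(145 + 155\right)}{-4068} + \frac{18073}{13900} = 2 \cdot 155 \cdot 300 \left(- \frac{1}{4068}\right) + 18073 \cdot \frac{1}{13900} = 93000 \left(- \frac{1}{4068}\right) + \frac{18073}{13900} = - \frac{7750}{339} + \frac{18073}{13900} = - \frac{101598253}{4712100}$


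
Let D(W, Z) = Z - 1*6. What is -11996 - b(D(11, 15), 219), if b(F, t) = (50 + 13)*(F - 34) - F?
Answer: -10412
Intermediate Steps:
D(W, Z) = -6 + Z (D(W, Z) = Z - 6 = -6 + Z)
b(F, t) = -2142 + 62*F (b(F, t) = 63*(-34 + F) - F = (-2142 + 63*F) - F = -2142 + 62*F)
-11996 - b(D(11, 15), 219) = -11996 - (-2142 + 62*(-6 + 15)) = -11996 - (-2142 + 62*9) = -11996 - (-2142 + 558) = -11996 - 1*(-1584) = -11996 + 1584 = -10412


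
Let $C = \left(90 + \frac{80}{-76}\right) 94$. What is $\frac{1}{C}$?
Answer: $\frac{19}{158860} \approx 0.0001196$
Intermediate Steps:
$C = \frac{158860}{19}$ ($C = \left(90 + 80 \left(- \frac{1}{76}\right)\right) 94 = \left(90 - \frac{20}{19}\right) 94 = \frac{1690}{19} \cdot 94 = \frac{158860}{19} \approx 8361.0$)
$\frac{1}{C} = \frac{1}{\frac{158860}{19}} = \frac{19}{158860}$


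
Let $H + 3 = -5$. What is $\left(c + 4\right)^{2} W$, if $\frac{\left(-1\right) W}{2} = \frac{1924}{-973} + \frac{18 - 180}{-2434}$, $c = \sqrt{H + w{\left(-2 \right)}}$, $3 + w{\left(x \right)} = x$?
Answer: $\frac{13576170}{1184141} + \frac{36203120 i \sqrt{13}}{1184141} \approx 11.465 + 110.23 i$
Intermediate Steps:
$H = -8$ ($H = -3 - 5 = -8$)
$w{\left(x \right)} = -3 + x$
$c = i \sqrt{13}$ ($c = \sqrt{-8 - 5} = \sqrt{-13} = i \sqrt{13} \approx 3.6056 i$)
$W = \frac{4525390}{1184141}$ ($W = - 2 \left(\frac{1924}{-973} + \frac{18 - 180}{-2434}\right) = - 2 \left(1924 \left(- \frac{1}{973}\right) + \left(18 - 180\right) \left(- \frac{1}{2434}\right)\right) = - 2 \left(- \frac{1924}{973} - - \frac{81}{1217}\right) = - 2 \left(- \frac{1924}{973} + \frac{81}{1217}\right) = \left(-2\right) \left(- \frac{2262695}{1184141}\right) = \frac{4525390}{1184141} \approx 3.8217$)
$\left(c + 4\right)^{2} W = \left(i \sqrt{13} + 4\right)^{2} \cdot \frac{4525390}{1184141} = \left(4 + i \sqrt{13}\right)^{2} \cdot \frac{4525390}{1184141} = \frac{4525390 \left(4 + i \sqrt{13}\right)^{2}}{1184141}$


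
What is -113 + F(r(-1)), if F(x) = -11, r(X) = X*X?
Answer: -124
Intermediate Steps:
r(X) = X²
-113 + F(r(-1)) = -113 - 11 = -124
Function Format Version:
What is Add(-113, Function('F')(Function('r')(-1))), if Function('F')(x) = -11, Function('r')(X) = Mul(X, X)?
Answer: -124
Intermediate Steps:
Function('r')(X) = Pow(X, 2)
Add(-113, Function('F')(Function('r')(-1))) = Add(-113, -11) = -124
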